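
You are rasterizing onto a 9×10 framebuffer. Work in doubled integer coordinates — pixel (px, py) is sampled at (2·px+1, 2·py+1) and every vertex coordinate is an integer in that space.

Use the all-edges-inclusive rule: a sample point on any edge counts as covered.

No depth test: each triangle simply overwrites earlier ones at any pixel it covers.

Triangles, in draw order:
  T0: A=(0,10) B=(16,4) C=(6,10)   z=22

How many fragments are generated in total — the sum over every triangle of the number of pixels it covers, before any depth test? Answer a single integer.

T0:
  2·area = 36
  edge (0, 10)→(16, 4): d=(16,-6) inclusive
  edge (16, 4)→(6, 10): d=(-10,6) inclusive
  edge (6, 10)→(0, 10): d=(-6,0) inclusive
    (4,3)@(9, 7): e=[6,12,18] → X
    (5,3)@(11, 7): e=[18,0,18] → X  [on edge]
    (6,3)@(13, 7): e=[30,-12,18] → .
    (1,4)@(3, 9): e=[2,28,6] → X
    (2,4)@(5, 9): e=[14,16,6] → X
    (3,4)@(7, 9): e=[26,4,6] → X
    (4,4)@(9, 9): e=[38,-8,6] → .
    (5,4)@(11, 9): e=[50,-20,6] → .
    (1,5)@(3, 11): e=[34,8,-6] → .
    (2,5)@(5, 11): e=[46,-4,-6] → .
    (3,5)@(7, 11): e=[58,-16,-6] → .
    (0,6)@(1, 13): e=[54,0,-18] → .  [on edge]
  covered (5 px):
    . . . . . . . . .
    . . . . . . . . .
    . . . . . . . . .
    . . . . X X . . .
    . X X X . . . . .
    . . . . . . . . .
    . . . . . . . . .
    . . . . . . . . .
    . . . . . . . . .
    . . . . . . . . .

Final: 5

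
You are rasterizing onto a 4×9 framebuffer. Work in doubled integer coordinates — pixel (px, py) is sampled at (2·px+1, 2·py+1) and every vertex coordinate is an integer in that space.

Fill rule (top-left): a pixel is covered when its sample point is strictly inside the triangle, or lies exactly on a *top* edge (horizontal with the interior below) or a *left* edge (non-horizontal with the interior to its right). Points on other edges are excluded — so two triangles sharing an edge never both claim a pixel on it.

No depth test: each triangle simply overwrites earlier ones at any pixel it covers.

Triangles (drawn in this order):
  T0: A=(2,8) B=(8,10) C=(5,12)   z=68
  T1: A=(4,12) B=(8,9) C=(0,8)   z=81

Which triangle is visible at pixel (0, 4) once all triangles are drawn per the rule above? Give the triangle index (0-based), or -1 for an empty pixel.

T0:
  2·area = 18
  edge (2, 8)→(8, 10): d=(6,2) right/bottom  bias=-1
  edge (8, 10)→(5, 12): d=(-3,2) right/bottom  bias=-1
  edge (5, 12)→(2, 8): d=(-3,-4) top-left  bias=+0
    (1,4)@(3, 9): e=[4,13,1] → #
    (2,4)@(5, 9): e=[0,9,9] → ·  [on edge]
    (1,5)@(3, 11): e=[16,7,-5] → ·
    (2,5)@(5, 11): e=[12,3,3] → #
    (3,5)@(7, 11): e=[8,-1,11] → ·
    (2,6)@(5, 13): e=[24,-3,-3] → ·
  covered (2 px):
    · · · ·
    · · · ·
    · · · ·
    · · · ·
    · # · ·
    · · # ·
    · · · ·
    · · · ·
    · · · ·
T1:
  2·area = 28  (B↔C swapped to make it positive)
  edge (4, 12)→(0, 8): d=(-4,-4) top-left  bias=+0
  edge (0, 8)→(8, 9): d=(8,1) right/bottom  bias=-1
  edge (8, 9)→(4, 12): d=(-4,3) right/bottom  bias=-1
    (0,4)@(1, 9): e=[0,7,21] → #  [on edge]
    (1,4)@(3, 9): e=[8,5,15] → #
    (2,4)@(5, 9): e=[16,3,9] → #
    (3,4)@(7, 9): e=[24,1,3] → #
    (0,5)@(1, 11): e=[-8,23,13] → ·
    (1,5)@(3, 11): e=[0,21,7] → #  [on edge]
    (3,5)@(7, 11): e=[16,17,-5] → ·
    (1,6)@(3, 13): e=[-8,37,-1] → ·
    (2,6)@(5, 13): e=[0,35,-7] → ·  [on edge]
    (3,7)@(7, 15): e=[0,49,-21] → ·  [on edge]
  covered (6 px):
    · · · ·
    · · · ·
    · · · ·
    · · · ·
    # # # #
    · # # ·
    · · · ·
    · · · ·
    · · · ·

Z-buffer (winner per pixel, '.' = empty):
  . . . .
  . . . .
  . . . .
  . . . .
  1 1 1 1
  . 1 1 .
  . . . .
  . . . .
  . . . .

Result: 1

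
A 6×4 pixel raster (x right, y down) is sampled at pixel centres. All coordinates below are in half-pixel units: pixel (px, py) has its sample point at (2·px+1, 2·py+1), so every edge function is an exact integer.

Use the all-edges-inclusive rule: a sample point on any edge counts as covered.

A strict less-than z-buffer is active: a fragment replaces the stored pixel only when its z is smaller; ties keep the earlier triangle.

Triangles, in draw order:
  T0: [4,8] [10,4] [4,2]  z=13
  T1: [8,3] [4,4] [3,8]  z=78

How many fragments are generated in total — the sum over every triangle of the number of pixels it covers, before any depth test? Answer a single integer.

T0:
  2·area = 36  (B↔C swapped to make it positive)
  edge (4, 8)→(4, 2): d=(0,-6) inclusive
  edge (4, 2)→(10, 4): d=(6,2) inclusive
  edge (10, 4)→(4, 8): d=(-6,4) inclusive
    (0,0)@(1, 1): e=[-18,0,54] → ·  [on edge]
    (2,1)@(5, 3): e=[6,4,26] → █
    (3,1)@(7, 3): e=[18,0,18] → █  [on edge]
    (4,1)@(9, 3): e=[30,-4,10] → ·
    (2,2)@(5, 5): e=[6,16,14] → █
    (4,2)@(9, 5): e=[30,8,-2] → ·
    (2,3)@(5, 7): e=[6,28,2] → █
    (3,3)@(7, 7): e=[18,24,-6] → ·
  covered (5 px):
    · · · · · ·
    · · █ █ · ·
    · · █ █ · ·
    · · █ · · ·
T1:
  2·area = 15  (B↔C swapped to make it positive)
  edge (8, 3)→(3, 8): d=(-5,5) inclusive
  edge (3, 8)→(4, 4): d=(1,-4) inclusive
  edge (4, 4)→(8, 3): d=(4,-1) inclusive
    (2,2)@(5, 5): e=[5,5,5] → █
    (3,2)@(7, 5): e=[-5,13,7] → ·
    (2,3)@(5, 7): e=[-5,7,13] → ·
  covered (1 px):
    · · · · · ·
    · · · · · ·
    · · █ · · ·
    · · · · · ·

Answer: 6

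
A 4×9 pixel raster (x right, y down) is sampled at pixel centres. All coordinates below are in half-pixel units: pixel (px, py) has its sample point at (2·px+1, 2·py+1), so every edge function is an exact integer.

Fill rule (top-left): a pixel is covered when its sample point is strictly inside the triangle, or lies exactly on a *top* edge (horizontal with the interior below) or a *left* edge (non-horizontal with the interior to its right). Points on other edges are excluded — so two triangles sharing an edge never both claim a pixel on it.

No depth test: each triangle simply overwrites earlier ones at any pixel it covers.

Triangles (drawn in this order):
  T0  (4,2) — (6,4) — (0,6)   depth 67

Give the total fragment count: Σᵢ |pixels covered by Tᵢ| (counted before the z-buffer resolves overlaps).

T0:
  2·area = 16
  edge (4, 2)→(6, 4): d=(2,2) right/bottom  bias=-1
  edge (6, 4)→(0, 6): d=(-6,2) right/bottom  bias=-1
  edge (0, 6)→(4, 2): d=(4,-4) top-left  bias=+0
    (1,0)@(3, 1): e=[0,24,-8] → .  [on edge]
    (2,0)@(5, 1): e=[-4,20,0] → .  [on edge]
    (1,1)@(3, 3): e=[4,12,0] → X  [on edge]
    (2,1)@(5, 3): e=[0,8,8] → .  [on edge]
    (0,2)@(1, 5): e=[12,4,0] → X  [on edge]
    (1,2)@(3, 5): e=[8,0,8] → .  [on edge]
    (3,2)@(7, 5): e=[0,-8,24] → .  [on edge]
    (0,3)@(1, 7): e=[16,-8,8] → .
  covered (2 px):
    . . . .
    . X . .
    X . . .
    . . . .
    . . . .
    . . . .
    . . . .
    . . . .
    . . . .

Result: 2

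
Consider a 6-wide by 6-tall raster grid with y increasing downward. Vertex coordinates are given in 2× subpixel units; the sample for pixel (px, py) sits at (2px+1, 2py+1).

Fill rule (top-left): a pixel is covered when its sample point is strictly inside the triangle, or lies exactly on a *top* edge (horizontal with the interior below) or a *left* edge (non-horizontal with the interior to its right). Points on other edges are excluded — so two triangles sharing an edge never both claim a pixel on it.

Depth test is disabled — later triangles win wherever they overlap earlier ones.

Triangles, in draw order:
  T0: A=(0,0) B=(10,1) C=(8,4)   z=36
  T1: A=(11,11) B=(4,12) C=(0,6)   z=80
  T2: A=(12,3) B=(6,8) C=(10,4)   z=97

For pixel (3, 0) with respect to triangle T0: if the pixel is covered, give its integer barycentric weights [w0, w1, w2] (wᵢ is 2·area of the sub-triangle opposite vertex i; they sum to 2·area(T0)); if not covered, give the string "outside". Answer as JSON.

T0:
  2·area = 32
  edge (0, 0)→(10, 1): d=(10,1) right/bottom  bias=-1
  edge (10, 1)→(8, 4): d=(-2,3) right/bottom  bias=-1
  edge (8, 4)→(0, 0): d=(-8,-4) top-left  bias=+0
    (1,0)@(3, 1): e=[7,21,4] → X
    (2,0)@(5, 1): e=[5,15,12] → X
    (3,0)@(7, 1): e=[3,9,20] → X
    (4,0)@(9, 1): e=[1,3,28] → X
    (5,0)@(11, 1): e=[-1,-3,36] → .
    (1,1)@(3, 3): e=[27,17,-12] → .
    (2,1)@(5, 3): e=[25,11,-4] → .
    (3,1)@(7, 3): e=[23,5,4] → X
    (4,1)@(9, 3): e=[21,-1,12] → .
    (3,2)@(7, 5): e=[43,1,-12] → .
  covered (5 px):
    . X X X X .
    . . . X . .
    . . . . . .
    . . . . . .
    . . . . . .
    . . . . . .
T1:
  2·area = 46
  edge (11, 11)→(4, 12): d=(-7,1) right/bottom  bias=-1
  edge (4, 12)→(0, 6): d=(-4,-6) top-left  bias=+0
  edge (0, 6)→(11, 11): d=(11,5) right/bottom  bias=-1
    (0,3)@(1, 7): e=[38,2,6] → X
    (1,3)@(3, 7): e=[36,14,-4] → .
    (0,4)@(1, 9): e=[24,-6,28] → .
    (1,4)@(3, 9): e=[22,6,18] → X
    (2,4)@(5, 9): e=[20,18,8] → X
    (3,4)@(7, 9): e=[18,30,-2] → .
    (1,5)@(3, 11): e=[8,-2,40] → .
    (2,5)@(5, 11): e=[6,10,30] → X
    (3,5)@(7, 11): e=[4,22,20] → X
    (4,5)@(9, 11): e=[2,34,10] → X
    (5,5)@(11, 11): e=[0,46,0] → .  [on edge]
  covered (6 px):
    . . . . . .
    . . . . . .
    . . . . . .
    X . . . . .
    . X X . . .
    . . X X X .
T2:
  2·area = 4
  edge (12, 3)→(6, 8): d=(-6,5) right/bottom  bias=-1
  edge (6, 8)→(10, 4): d=(4,-4) top-left  bias=+0
  edge (10, 4)→(12, 3): d=(2,-1) top-left  bias=+0
    (5,1)@(11, 3): e=[5,0,-1] → .  [on edge]
    (4,2)@(9, 5): e=[3,0,1] → X  [on edge]
    (5,2)@(11, 5): e=[-7,8,3] → .
    (3,3)@(7, 7): e=[1,0,3] → X  [on edge]
    (4,3)@(9, 7): e=[-9,8,5] → .
    (2,4)@(5, 9): e=[-1,0,5] → .  [on edge]
    (3,4)@(7, 9): e=[-11,8,7] → .
    (1,5)@(3, 11): e=[-3,0,7] → .  [on edge]
  covered (2 px):
    . . . . . .
    . . . . . .
    . . . . X .
    . . . X . .
    . . . . . .
    . . . . . .

Answer: [9,20,3]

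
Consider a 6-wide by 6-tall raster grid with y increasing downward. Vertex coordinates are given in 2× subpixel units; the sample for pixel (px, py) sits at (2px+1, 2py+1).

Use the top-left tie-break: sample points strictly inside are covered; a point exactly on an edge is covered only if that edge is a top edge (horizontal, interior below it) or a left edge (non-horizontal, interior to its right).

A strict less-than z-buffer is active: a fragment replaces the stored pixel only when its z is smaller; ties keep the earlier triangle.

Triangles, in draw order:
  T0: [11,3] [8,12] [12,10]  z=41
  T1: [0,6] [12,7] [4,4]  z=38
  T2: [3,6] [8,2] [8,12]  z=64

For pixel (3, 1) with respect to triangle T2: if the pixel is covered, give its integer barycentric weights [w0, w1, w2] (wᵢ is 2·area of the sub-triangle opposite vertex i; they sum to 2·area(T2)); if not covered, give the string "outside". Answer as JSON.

T0:
  2·area = 30  (B↔C swapped to make it positive)
  edge (11, 3)→(12, 10): d=(1,7) right/bottom  bias=-1
  edge (12, 10)→(8, 12): d=(-4,2) right/bottom  bias=-1
  edge (8, 12)→(11, 3): d=(3,-9) top-left  bias=+0
    (5,1)@(11, 3): e=[0,30,0] → .  [on edge]
    (5,2)@(11, 5): e=[2,22,6] → X
    (5,3)@(11, 7): e=[4,14,12] → X
    (4,4)@(9, 9): e=[20,10,0] → X  [on edge]
    (4,5)@(9, 11): e=[22,2,6] → X
    (5,5)@(11, 11): e=[8,-2,24] → .
  covered (5 px):
    . . . . . .
    . . . . . .
    . . . . . X
    . . . . . X
    . . . . X X
    . . . . X .
T1:
  2·area = 28  (B↔C swapped to make it positive)
  edge (0, 6)→(4, 4): d=(4,-2) top-left  bias=+0
  edge (4, 4)→(12, 7): d=(8,3) right/bottom  bias=-1
  edge (12, 7)→(0, 6): d=(-12,-1) top-left  bias=+0
    (1,2)@(3, 5): e=[2,11,15] → X
    (2,2)@(5, 5): e=[6,5,17] → X
    (3,2)@(7, 5): e=[10,-1,19] → .
    (1,3)@(3, 7): e=[10,27,-9] → .
    (2,3)@(5, 7): e=[14,21,-7] → .
  covered (2 px):
    . . . . . .
    . . . . . .
    . X X . . .
    . . . . . .
    . . . . . .
    . . . . . .
T2:
  2·area = 50
  edge (3, 6)→(8, 2): d=(5,-4) top-left  bias=+0
  edge (8, 2)→(8, 12): d=(0,10) right/bottom  bias=-1
  edge (8, 12)→(3, 6): d=(-5,-6) top-left  bias=+0
    (3,1)@(7, 3): e=[1,10,39] → X
    (4,1)@(9, 3): e=[9,-10,51] → .
    (2,2)@(5, 5): e=[3,30,17] → X
    (4,2)@(9, 5): e=[19,-10,41] → .
    (2,3)@(5, 7): e=[13,30,7] → X
    (4,3)@(9, 7): e=[29,-10,31] → .
    (2,4)@(5, 9): e=[23,30,-3] → .
    (3,4)@(7, 9): e=[31,10,9] → X
    (4,4)@(9, 9): e=[39,-10,21] → .
    (3,5)@(7, 11): e=[41,10,-1] → .
  covered (6 px):
    . . . . . .
    . . . X . .
    . . X X . .
    . . X X . .
    . . . X . .
    . . . . . .

Final: [10,39,1]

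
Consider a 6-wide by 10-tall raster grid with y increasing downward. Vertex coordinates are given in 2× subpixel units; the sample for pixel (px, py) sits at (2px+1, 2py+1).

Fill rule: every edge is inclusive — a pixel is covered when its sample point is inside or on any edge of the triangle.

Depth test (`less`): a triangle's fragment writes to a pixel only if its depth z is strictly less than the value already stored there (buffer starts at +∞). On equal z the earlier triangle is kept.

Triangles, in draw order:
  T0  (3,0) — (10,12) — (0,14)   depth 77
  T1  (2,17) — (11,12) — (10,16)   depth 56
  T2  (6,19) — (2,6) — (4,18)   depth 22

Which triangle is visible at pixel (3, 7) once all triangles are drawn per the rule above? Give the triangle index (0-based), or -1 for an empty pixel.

T0:
  2·area = 134
  edge (3, 0)→(10, 12): d=(7,12) inclusive
  edge (10, 12)→(0, 14): d=(-10,2) inclusive
  edge (0, 14)→(3, 0): d=(3,-14) inclusive
    (1,0)@(3, 1): e=[7,124,3] → █
    (2,0)@(5, 1): e=[-17,120,31] → ·
    (1,1)@(3, 3): e=[21,104,9] → █
    (2,1)@(5, 3): e=[-3,100,37] → ·
    (1,2)@(3, 5): e=[35,84,15] → █
    (2,2)@(5, 5): e=[11,80,43] → █
    (3,2)@(7, 5): e=[-13,76,71] → ·
    (1,3)@(3, 7): e=[49,64,21] → █
    (3,3)@(7, 7): e=[1,56,77] → █
    (4,3)@(9, 7): e=[-23,52,105] → ·
    (1,4)@(3, 9): e=[63,44,27] → █
    (4,4)@(9, 9): e=[-9,32,111] → ·
    (2,6)@(5, 13): e=[67,0,67] → █  [on edge]
  covered (18 px):
    · █ · · · ·
    · █ · · · ·
    · █ █ · · ·
    · █ █ █ · ·
    · █ █ █ · ·
    █ █ █ █ █ ·
    █ █ █ · · ·
    · · · · · ·
    · · · · · ·
    · · · · · ·
T1:
  2·area = 31
  edge (2, 17)→(11, 12): d=(9,-5) inclusive
  edge (11, 12)→(10, 16): d=(-1,4) inclusive
  edge (10, 16)→(2, 17): d=(-8,1) inclusive
    (3,7)@(7, 15): e=[7,13,11] → █
    (4,7)@(9, 15): e=[17,5,9] → █
    (5,7)@(11, 15): e=[27,-3,7] → ·
    (3,8)@(7, 17): e=[25,11,-5] → ·
    (4,8)@(9, 17): e=[35,3,-7] → ·
  covered (2 px):
    · · · · · ·
    · · · · · ·
    · · · · · ·
    · · · · · ·
    · · · · · ·
    · · · · · ·
    · · · · · ·
    · · · █ █ ·
    · · · · · ·
    · · · · · ·
T2:
  2·area = 22  (B↔C swapped to make it positive)
  edge (6, 19)→(4, 18): d=(-2,-1) inclusive
  edge (4, 18)→(2, 6): d=(-2,-12) inclusive
  edge (2, 6)→(6, 19): d=(4,13) inclusive
    (1,5)@(3, 11): e=[13,2,7] → █
    (2,5)@(5, 11): e=[15,26,-19] → ·
    (1,6)@(3, 13): e=[9,-2,15] → ·
    (2,8)@(5, 17): e=[3,14,5] → █
    (3,8)@(7, 17): e=[5,38,-21] → ·
    (2,9)@(5, 19): e=[-1,10,13] → ·
  covered (2 px):
    · · · · · ·
    · · · · · ·
    · · · · · ·
    · · · · · ·
    · · · · · ·
    · █ · · · ·
    · · · · · ·
    · · · · · ·
    · · █ · · ·
    · · · · · ·

Z-buffer (winner per pixel, '.' = empty):
  . 0 . . . .
  . 0 . . . .
  . 0 0 . . .
  . 0 0 0 . .
  . 0 0 0 . .
  0 2 0 0 0 .
  0 0 0 . . .
  . . . 1 1 .
  . . 2 . . .
  . . . . . .

Result: 1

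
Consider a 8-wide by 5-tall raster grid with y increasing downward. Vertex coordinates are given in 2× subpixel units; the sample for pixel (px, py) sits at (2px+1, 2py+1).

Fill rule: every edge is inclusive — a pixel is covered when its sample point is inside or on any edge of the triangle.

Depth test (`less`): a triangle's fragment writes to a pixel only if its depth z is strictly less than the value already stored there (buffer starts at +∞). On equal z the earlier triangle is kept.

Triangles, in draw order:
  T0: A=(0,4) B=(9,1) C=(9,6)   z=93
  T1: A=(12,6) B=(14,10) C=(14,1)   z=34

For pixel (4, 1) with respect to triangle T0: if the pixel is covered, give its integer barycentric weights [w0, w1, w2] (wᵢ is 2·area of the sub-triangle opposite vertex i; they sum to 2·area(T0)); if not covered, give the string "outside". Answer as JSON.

T0:
  2·area = 45
  edge (0, 4)→(9, 1): d=(9,-3) inclusive
  edge (9, 1)→(9, 6): d=(0,5) inclusive
  edge (9, 6)→(0, 4): d=(-9,-2) inclusive
    (4,0)@(9, 1): e=[0,0,45] → █  [on edge]
    (5,0)@(11, 1): e=[6,-10,49] → ·
    (1,1)@(3, 3): e=[0,30,15] → █  [on edge]
    (2,1)@(5, 3): e=[6,20,19] → █
    (3,1)@(7, 3): e=[12,10,23] → █
    (4,1)@(9, 3): e=[18,0,27] → █  [on edge]
    (5,1)@(11, 3): e=[24,-10,31] → ·
    (1,2)@(3, 5): e=[18,30,-3] → ·
    (2,2)@(5, 5): e=[24,20,1] → █
    (4,2)@(9, 5): e=[36,0,9] → █  [on edge]
    (5,2)@(11, 5): e=[42,-10,13] → ·
    (2,3)@(5, 7): e=[42,20,-17] → ·
    (4,3)@(9, 7): e=[54,0,-9] → ·  [on edge]
    (4,4)@(9, 9): e=[72,0,-27] → ·  [on edge]
  covered (8 px):
    · · · · █ · · ·
    · █ █ █ █ · · ·
    · · █ █ █ · · ·
    · · · · · · · ·
    · · · · · · · ·
T1:
  2·area = 18  (B↔C swapped to make it positive)
  edge (12, 6)→(14, 1): d=(2,-5) inclusive
  edge (14, 1)→(14, 10): d=(0,9) inclusive
  edge (14, 10)→(12, 6): d=(-2,-4) inclusive
    (6,2)@(13, 5): e=[3,9,6] → █
    (7,2)@(15, 5): e=[13,-9,14] → ·
    (6,3)@(13, 7): e=[7,9,2] → █
    (7,3)@(15, 7): e=[17,-9,10] → ·
    (6,4)@(13, 9): e=[11,9,-2] → ·
  covered (2 px):
    · · · · · · · ·
    · · · · · · · ·
    · · · · · · █ ·
    · · · · · · █ ·
    · · · · · · · ·

Final: [0,27,18]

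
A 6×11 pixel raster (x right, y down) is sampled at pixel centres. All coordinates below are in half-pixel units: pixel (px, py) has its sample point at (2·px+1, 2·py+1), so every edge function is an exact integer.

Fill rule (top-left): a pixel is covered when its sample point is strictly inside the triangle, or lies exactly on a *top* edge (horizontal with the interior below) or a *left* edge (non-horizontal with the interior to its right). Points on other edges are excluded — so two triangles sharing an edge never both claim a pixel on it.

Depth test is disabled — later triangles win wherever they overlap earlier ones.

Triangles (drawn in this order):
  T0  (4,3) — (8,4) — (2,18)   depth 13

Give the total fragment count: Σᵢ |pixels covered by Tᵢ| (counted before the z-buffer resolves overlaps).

T0:
  2·area = 62
  edge (4, 3)→(8, 4): d=(4,1) right/bottom  bias=-1
  edge (8, 4)→(2, 18): d=(-6,14) right/bottom  bias=-1
  edge (2, 18)→(4, 3): d=(2,-15) top-left  bias=+0
    (2,2)@(5, 5): e=[7,36,19] → #
    (3,2)@(7, 5): e=[5,8,49] → #
    (4,2)@(9, 5): e=[3,-20,79] → ·
    (2,3)@(5, 7): e=[15,24,23] → #
    (3,3)@(7, 7): e=[13,-4,53] → ·
    (2,4)@(5, 9): e=[23,12,27] → #
    (3,4)@(7, 9): e=[21,-16,57] → ·
    (1,5)@(3, 11): e=[33,28,1] → #
    (2,5)@(5, 11): e=[31,0,31] → ·  [on edge]
    (1,6)@(3, 13): e=[41,16,5] → #
    (2,6)@(5, 13): e=[39,-12,35] → ·
    (1,7)@(3, 15): e=[49,4,9] → #
  covered (7 px):
    · · · · · ·
    · · · · · ·
    · · # # · ·
    · · # · · ·
    · · # · · ·
    · # · · · ·
    · # · · · ·
    · # · · · ·
    · · · · · ·
    · · · · · ·
    · · · · · ·

Result: 7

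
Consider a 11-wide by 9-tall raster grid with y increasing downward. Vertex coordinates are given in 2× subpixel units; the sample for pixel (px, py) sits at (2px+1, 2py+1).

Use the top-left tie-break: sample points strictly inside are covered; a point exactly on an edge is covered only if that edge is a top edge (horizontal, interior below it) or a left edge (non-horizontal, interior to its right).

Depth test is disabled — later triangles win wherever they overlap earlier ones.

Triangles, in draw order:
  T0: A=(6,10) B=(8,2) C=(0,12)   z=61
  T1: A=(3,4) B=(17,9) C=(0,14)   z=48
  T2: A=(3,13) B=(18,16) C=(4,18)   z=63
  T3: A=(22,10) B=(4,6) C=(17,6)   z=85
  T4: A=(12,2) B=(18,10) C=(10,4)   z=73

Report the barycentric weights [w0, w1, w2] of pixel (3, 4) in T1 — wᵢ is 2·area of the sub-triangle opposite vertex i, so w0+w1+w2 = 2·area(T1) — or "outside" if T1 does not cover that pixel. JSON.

T0:
  2·area = 44  (B↔C swapped to make it positive)
  edge (6, 10)→(0, 12): d=(-6,2) right/bottom  bias=-1
  edge (0, 12)→(8, 2): d=(8,-10) top-left  bias=+0
  edge (8, 2)→(6, 10): d=(-2,8) right/bottom  bias=-1
    (3,2)@(7, 5): e=[28,14,2] → X
    (4,2)@(9, 5): e=[24,34,-14] → .
    (10,2)@(21, 5): e=[0,154,-110] → .  [on edge]
    (2,3)@(5, 7): e=[20,10,14] → X
    (3,3)@(7, 7): e=[16,30,-2] → .
    (7,3)@(15, 7): e=[0,110,-66] → .  [on edge]
    (1,4)@(3, 9): e=[12,6,26] → X
    (3,4)@(7, 9): e=[4,46,-6] → .
    (4,4)@(9, 9): e=[0,66,-22] → .  [on edge]
    (0,5)@(1, 11): e=[4,2,38] → X
    (1,5)@(3, 11): e=[0,22,22] → .  [on edge]
    (2,5)@(5, 11): e=[-4,42,6] → .
  covered (5 px):
    . . . . . . . . . . .
    . . . . . . . . . . .
    . . . X . . . . . . .
    . . X . . . . . . . .
    . X X . . . . . . . .
    X . . . . . . . . . .
    . . . . . . . . . . .
    . . . . . . . . . . .
    . . . . . . . . . . .
T1:
  2·area = 155
  edge (3, 4)→(17, 9): d=(14,5) right/bottom  bias=-1
  edge (17, 9)→(0, 14): d=(-17,5) right/bottom  bias=-1
  edge (0, 14)→(3, 4): d=(3,-10) top-left  bias=+0
    (1,2)@(3, 5): e=[14,138,3] → X
    (2,2)@(5, 5): e=[4,128,23] → X
    (3,2)@(7, 5): e=[-6,118,43] → .
    (1,3)@(3, 7): e=[42,104,9] → X
    (3,3)@(7, 7): e=[22,84,49] → X
    (4,3)@(9, 7): e=[12,74,69] → X
    (5,3)@(11, 7): e=[2,64,89] → X
    (6,3)@(13, 7): e=[-8,54,109] → .
    (1,4)@(3, 9): e=[70,70,15] → X
    (6,4)@(13, 9): e=[20,20,115] → X
    (7,4)@(15, 9): e=[10,10,135] → X
    (8,4)@(17, 9): e=[0,0,155] → .  [on edge]
  covered (21 px):
    . . . . . . . . . . .
    . . . . . . . . . . .
    . X X . . . . . . . .
    . X X X X X . . . . .
    . X X X X X X X . . .
    X X X X X . . . . . .
    X X . . . . . . . . .
    . . . . . . . . . . .
    . . . . . . . . . . .
T2:
  2·area = 72
  edge (3, 13)→(18, 16): d=(15,3) right/bottom  bias=-1
  edge (18, 16)→(4, 18): d=(-14,2) right/bottom  bias=-1
  edge (4, 18)→(3, 13): d=(-1,-5) top-left  bias=+0
    (0,1)@(1, 3): e=[-144,216,0] → .  [on edge]
    (1,6)@(3, 13): e=[0,72,0] → .  [on edge]
    (2,7)@(5, 15): e=[24,40,8] → X
    (3,7)@(7, 15): e=[18,36,18] → X
    (4,7)@(9, 15): e=[12,32,28] → X
    (5,7)@(11, 15): e=[6,28,38] → X
    (6,7)@(13, 15): e=[0,24,48] → .  [on edge]
    (2,8)@(5, 17): e=[54,12,6] → X
    (5,8)@(11, 17): e=[36,0,36] → .  [on edge]
  covered (7 px):
    . . . . . . . . . . .
    . . . . . . . . . . .
    . . . . . . . . . . .
    . . . . . . . . . . .
    . . . . . . . . . . .
    . . . . . . . . . . .
    . . . . . . . . . . .
    . . X X X X . . . . .
    . . X X X . . . . . .
T3:
  2·area = 52
  edge (22, 10)→(4, 6): d=(-18,-4) top-left  bias=+0
  edge (4, 6)→(17, 6): d=(13,0) top-left  bias=+0
  edge (17, 6)→(22, 10): d=(5,4) right/bottom  bias=-1
    (4,3)@(9, 7): e=[2,13,37] → X
    (5,3)@(11, 7): e=[10,13,29] → X
    (6,3)@(13, 7): e=[18,13,21] → X
    (7,3)@(15, 7): e=[26,13,13] → X
    (8,3)@(17, 7): e=[34,13,5] → X
    (9,3)@(19, 7): e=[42,13,-3] → .
    (4,4)@(9, 9): e=[-34,39,47] → .
    (5,4)@(11, 9): e=[-26,39,39] → .
    (6,4)@(13, 9): e=[-18,39,31] → .
    (7,4)@(15, 9): e=[-10,39,23] → .
    (8,4)@(17, 9): e=[-2,39,15] → .
    (9,4)@(19, 9): e=[6,39,7] → X
  covered (6 px):
    . . . . . . . . . . .
    . . . . . . . . . . .
    . . . . . . . . . . .
    . . . . X X X X X . .
    . . . . . . . . . X .
    . . . . . . . . . . .
    . . . . . . . . . . .
    . . . . . . . . . . .
    . . . . . . . . . . .
T4:
  2·area = 28
  edge (12, 2)→(18, 10): d=(6,8) right/bottom  bias=-1
  edge (18, 10)→(10, 4): d=(-8,-6) top-left  bias=+0
  edge (10, 4)→(12, 2): d=(2,-2) top-left  bias=+0
    (6,0)@(13, 1): e=[-14,42,0] → .  [on edge]
    (5,1)@(11, 3): e=[14,14,0] → X  [on edge]
    (6,1)@(13, 3): e=[-2,26,4] → .
    (4,2)@(9, 5): e=[42,-14,0] → .  [on edge]
    (5,2)@(11, 5): e=[26,-2,4] → .
    (6,2)@(13, 5): e=[10,10,8] → X
    (7,2)@(15, 5): e=[-6,22,12] → .
    (3,3)@(7, 7): e=[70,-42,0] → .  [on edge]
    (6,3)@(13, 7): e=[22,-6,12] → .
    (7,3)@(15, 7): e=[6,6,16] → X
    (8,3)@(17, 7): e=[-10,18,20] → .
    (2,4)@(5, 9): e=[98,-70,0] → .  [on edge]
    (1,5)@(3, 11): e=[126,-98,0] → .  [on edge]
    (0,6)@(1, 13): e=[154,-126,0] → .  [on edge]
  covered (4 px):
    . . . . . . . . . . .
    . . . . . X . . . . .
    . . . . . . X . . . .
    . . . . . . . X . . .
    . . . . . . . . X . .
    . . . . . . . . . . .
    . . . . . . . . . . .
    . . . . . . . . . . .
    . . . . . . . . . . .

Final: [50,55,50]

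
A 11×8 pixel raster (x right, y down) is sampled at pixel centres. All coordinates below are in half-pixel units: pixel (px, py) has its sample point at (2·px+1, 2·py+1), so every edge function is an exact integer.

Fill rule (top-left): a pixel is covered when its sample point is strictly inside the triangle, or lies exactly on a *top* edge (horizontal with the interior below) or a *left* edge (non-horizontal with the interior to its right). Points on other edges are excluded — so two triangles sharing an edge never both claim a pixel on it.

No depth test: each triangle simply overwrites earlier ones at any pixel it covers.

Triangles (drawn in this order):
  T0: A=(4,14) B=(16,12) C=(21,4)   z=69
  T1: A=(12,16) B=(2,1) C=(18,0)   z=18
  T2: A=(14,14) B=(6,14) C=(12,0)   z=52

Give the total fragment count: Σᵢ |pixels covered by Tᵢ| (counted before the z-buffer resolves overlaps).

T0:
  2·area = 86  (B↔C swapped to make it positive)
  edge (4, 14)→(21, 4): d=(17,-10) top-left  bias=+0
  edge (21, 4)→(16, 12): d=(-5,8) right/bottom  bias=-1
  edge (16, 12)→(4, 14): d=(-12,2) right/bottom  bias=-1
    (8,3)@(17, 7): e=[11,17,58] → #
    (9,3)@(19, 7): e=[31,1,54] → #
    (10,3)@(21, 7): e=[51,-15,50] → ·
    (6,4)@(13, 9): e=[5,39,42] → #
    (7,4)@(15, 9): e=[25,23,38] → #
    (9,4)@(19, 9): e=[65,-9,30] → ·
    (5,5)@(11, 11): e=[19,45,22] → #
    (8,5)@(17, 11): e=[79,-3,10] → ·
    (3,6)@(7, 13): e=[13,67,6] → #
    (4,6)@(9, 13): e=[33,51,2] → #
    (5,6)@(11, 13): e=[53,35,-2] → ·
    (6,6)@(13, 13): e=[73,19,-6] → ·
  covered (10 px):
    · · · · · · · · · · ·
    · · · · · · · · · · ·
    · · · · · · · · · · ·
    · · · · · · · · # # ·
    · · · · · · # # # · ·
    · · · · · # # # · · ·
    · · · # # · · · · · ·
    · · · · · · · · · · ·
T1:
  2·area = 250
  edge (12, 16)→(2, 1): d=(-10,-15) top-left  bias=+0
  edge (2, 1)→(18, 0): d=(16,-1) top-left  bias=+0
  edge (18, 0)→(12, 16): d=(-6,16) right/bottom  bias=-1
    (1,0)@(3, 1): e=[15,1,234] → #
    (2,0)@(5, 1): e=[45,3,202] → #
    (3,0)@(7, 1): e=[75,5,170] → #
    (4,0)@(9, 1): e=[105,7,138] → #
    (5,0)@(11, 1): e=[135,9,106] → #
    (6,0)@(13, 1): e=[165,11,74] → #
    (7,0)@(15, 1): e=[195,13,42] → #
    (8,0)@(17, 1): e=[225,15,10] → #
    (9,0)@(19, 1): e=[255,17,-22] → ·
    (1,1)@(3, 3): e=[-5,33,222] → ·
    (2,1)@(5, 3): e=[25,35,190] → #
    (8,1)@(17, 3): e=[205,47,-2] → ·
  covered (33 px):
    · # # # # # # # # · ·
    · · # # # # # # · · ·
    · · # # # # # # · · ·
    · · · # # # # # · · ·
    · · · · # # # · · · ·
    · · · · # # # · · · ·
    · · · · · # # · · · ·
    · · · · · · · · · · ·
T2:
  2·area = 112
  edge (14, 14)→(6, 14): d=(-8,0) right/bottom  bias=-1
  edge (6, 14)→(12, 0): d=(6,-14) top-left  bias=+0
  edge (12, 0)→(14, 14): d=(2,14) right/bottom  bias=-1
    (5,1)@(11, 3): e=[88,4,20] → #
    (6,1)@(13, 3): e=[88,32,-8] → ·
    (5,2)@(11, 5): e=[72,16,24] → #
    (6,2)@(13, 5): e=[72,44,-4] → ·
    (4,3)@(9, 7): e=[56,0,56] → #  [on edge]
    (6,3)@(13, 7): e=[56,56,0] → ·  [on edge]
    (4,4)@(9, 9): e=[40,12,60] → #
    (6,4)@(13, 9): e=[40,68,4] → #
    (7,4)@(15, 9): e=[40,96,-24] → ·
    (4,5)@(9, 11): e=[24,24,64] → #
    (7,5)@(15, 11): e=[24,108,-20] → ·
    (3,6)@(7, 13): e=[8,8,96] → #
  covered (14 px):
    · · · · · · · · · · ·
    · · · · · # · · · · ·
    · · · · · # · · · · ·
    · · · · # # · · · · ·
    · · · · # # # · · · ·
    · · · · # # # · · · ·
    · · · # # # # · · · ·
    · · · · · · · · · · ·

Result: 57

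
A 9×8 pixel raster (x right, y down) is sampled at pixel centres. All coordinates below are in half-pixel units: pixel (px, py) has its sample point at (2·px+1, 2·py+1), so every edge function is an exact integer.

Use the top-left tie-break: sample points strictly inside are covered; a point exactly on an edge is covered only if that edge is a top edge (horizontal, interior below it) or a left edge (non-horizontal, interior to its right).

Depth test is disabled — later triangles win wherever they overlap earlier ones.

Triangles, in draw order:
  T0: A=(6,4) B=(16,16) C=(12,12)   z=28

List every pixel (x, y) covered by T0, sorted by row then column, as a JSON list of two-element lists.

T0:
  2·area = 8
  edge (6, 4)→(16, 16): d=(10,12) right/bottom  bias=-1
  edge (16, 16)→(12, 12): d=(-4,-4) top-left  bias=+0
  edge (12, 12)→(6, 4): d=(-6,-8) top-left  bias=+0
    (0,0)@(1, 1): e=[30,0,-22] → .  [on edge]
    (1,1)@(3, 3): e=[26,0,-18] → .  [on edge]
    (2,2)@(5, 5): e=[22,0,-14] → .  [on edge]
    (3,3)@(7, 7): e=[18,0,-10] → .  [on edge]
    (4,4)@(9, 9): e=[14,0,-6] → .  [on edge]
    (5,5)@(11, 11): e=[10,0,-2] → .  [on edge]
    (6,6)@(13, 13): e=[6,0,2] → X  [on edge]
    (7,6)@(15, 13): e=[-18,8,18] → .
    (6,7)@(13, 15): e=[26,-8,-10] → .
    (7,7)@(15, 15): e=[2,0,6] → X  [on edge]
    (8,7)@(17, 15): e=[-22,8,22] → .
  covered (2 px):
    . . . . . . . . .
    . . . . . . . . .
    . . . . . . . . .
    . . . . . . . . .
    . . . . . . . . .
    . . . . . . . . .
    . . . . . . X . .
    . . . . . . . X .

Answer: [[6,6],[7,7]]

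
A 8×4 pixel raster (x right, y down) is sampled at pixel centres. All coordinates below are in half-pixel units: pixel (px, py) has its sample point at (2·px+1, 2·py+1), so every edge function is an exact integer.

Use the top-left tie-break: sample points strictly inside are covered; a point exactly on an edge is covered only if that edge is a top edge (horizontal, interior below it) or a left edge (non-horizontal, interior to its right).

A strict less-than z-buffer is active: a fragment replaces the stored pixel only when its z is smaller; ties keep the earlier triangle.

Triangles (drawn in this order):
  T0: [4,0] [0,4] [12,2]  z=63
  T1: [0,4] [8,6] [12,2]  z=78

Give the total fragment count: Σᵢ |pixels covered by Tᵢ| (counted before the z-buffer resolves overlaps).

T0:
  2·area = 40  (B↔C swapped to make it positive)
  edge (4, 0)→(12, 2): d=(8,2) right/bottom  bias=-1
  edge (12, 2)→(0, 4): d=(-12,2) right/bottom  bias=-1
  edge (0, 4)→(4, 0): d=(4,-4) top-left  bias=+0
    (1,0)@(3, 1): e=[10,30,0] → X  [on edge]
    (2,0)@(5, 1): e=[6,26,8] → X
    (3,0)@(7, 1): e=[2,22,16] → X
    (4,0)@(9, 1): e=[-2,18,24] → .
    (0,1)@(1, 3): e=[30,10,0] → X  [on edge]
    (3,1)@(7, 3): e=[18,-2,24] → .
    (0,2)@(1, 5): e=[46,-14,8] → .
    (1,2)@(3, 5): e=[42,-18,16] → .
    (2,2)@(5, 5): e=[38,-22,24] → .
  covered (6 px):
    . X X X . . . .
    X X X . . . . .
    . . . . . . . .
    . . . . . . . .
T1:
  2·area = 40  (B↔C swapped to make it positive)
  edge (0, 4)→(12, 2): d=(12,-2) top-left  bias=+0
  edge (12, 2)→(8, 6): d=(-4,4) right/bottom  bias=-1
  edge (8, 6)→(0, 4): d=(-8,-2) top-left  bias=+0
    (6,0)@(13, 1): e=[-10,0,50] → .  [on edge]
    (3,1)@(7, 3): e=[2,16,22] → X
    (4,1)@(9, 3): e=[6,8,26] → X
    (5,1)@(11, 3): e=[10,0,30] → .  [on edge]
    (2,2)@(5, 5): e=[22,16,2] → X
    (4,2)@(9, 5): e=[30,0,10] → .  [on edge]
    (2,3)@(5, 7): e=[46,8,-14] → .
    (3,3)@(7, 7): e=[50,0,-10] → .  [on edge]
  covered (4 px):
    . . . . . . . .
    . . . X X . . .
    . . X X . . . .
    . . . . . . . .

Answer: 10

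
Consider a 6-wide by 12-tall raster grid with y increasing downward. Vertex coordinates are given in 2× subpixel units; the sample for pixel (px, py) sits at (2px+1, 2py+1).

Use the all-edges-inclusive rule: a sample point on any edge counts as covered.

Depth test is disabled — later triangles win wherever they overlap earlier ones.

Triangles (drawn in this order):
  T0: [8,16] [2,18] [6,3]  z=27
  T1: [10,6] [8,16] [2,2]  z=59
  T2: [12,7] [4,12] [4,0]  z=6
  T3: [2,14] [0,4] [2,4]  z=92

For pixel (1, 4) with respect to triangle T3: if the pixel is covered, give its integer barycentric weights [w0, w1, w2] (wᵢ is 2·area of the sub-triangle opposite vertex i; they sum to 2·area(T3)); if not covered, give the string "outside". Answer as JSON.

T0:
  2·area = 82
  edge (8, 16)→(2, 18): d=(-6,2) inclusive
  edge (2, 18)→(6, 3): d=(4,-15) inclusive
  edge (6, 3)→(8, 16): d=(2,13) inclusive
    (2,3)@(5, 7): e=[60,1,21] → X
    (3,3)@(7, 7): e=[56,31,-5] → .
    (2,4)@(5, 9): e=[48,9,25] → X
    (3,4)@(7, 9): e=[44,39,-1] → .
    (2,5)@(5, 11): e=[36,17,29] → X
    (3,5)@(7, 11): e=[32,47,3] → X
    (4,5)@(9, 11): e=[28,77,-23] → .
    (2,6)@(5, 13): e=[24,25,33] → X
    (4,6)@(9, 13): e=[16,85,-19] → .
    (1,7)@(3, 15): e=[16,3,63] → X
    (4,7)@(9, 15): e=[4,93,-15] → .
    (5,7)@(11, 15): e=[0,123,-41] → .  [on edge]
    (2,8)@(5, 17): e=[0,41,41] → X  [on edge]
  covered (11 px):
    . . . . . .
    . . . . . .
    . . . . . .
    . . X . . .
    . . X . . .
    . . X X . .
    . . X X . .
    . X X X . .
    . X X . . .
    . . . . . .
    . . . . . .
    . . . . . .
T1:
  2·area = 88
  edge (10, 6)→(8, 16): d=(-2,10) inclusive
  edge (8, 16)→(2, 2): d=(-6,-14) inclusive
  edge (2, 2)→(10, 6): d=(8,4) inclusive
    (5,0)@(11, 1): e=[0,132,-44] → .  [on edge]
    (1,1)@(3, 3): e=[76,8,4] → X
    (2,1)@(5, 3): e=[56,36,-4] → .
    (1,2)@(3, 5): e=[72,-4,20] → .
    (2,2)@(5, 5): e=[52,24,12] → X
    (3,2)@(7, 5): e=[32,52,4] → X
    (4,2)@(9, 5): e=[12,80,-4] → .
    (2,3)@(5, 7): e=[48,12,28] → X
    (4,3)@(9, 7): e=[8,68,12] → X
    (5,3)@(11, 7): e=[-12,96,4] → .
    (2,4)@(5, 9): e=[44,0,44] → X  [on edge]
    (5,4)@(11, 9): e=[-16,84,20] → .
    (4,5)@(9, 11): e=[0,44,44] → X  [on edge]
    (3,10)@(7, 21): e=[0,-44,132] → .  [on edge]
    (5,11)@(11, 23): e=[-44,0,132] → .  [on edge]
  covered (12 px):
    . . . . . .
    . X . . . .
    . . X X . .
    . . X X X .
    . . X X X .
    . . . X X .
    . . . X . .
    . . . . . .
    . . . . . .
    . . . . . .
    . . . . . .
    . . . . . .
T2:
  2·area = 96
  edge (12, 7)→(4, 12): d=(-8,5) inclusive
  edge (4, 12)→(4, 0): d=(0,-12) inclusive
  edge (4, 0)→(12, 7): d=(8,7) inclusive
    (2,0)@(5, 1): e=[83,12,1] → X
    (3,0)@(7, 1): e=[73,36,-13] → .
    (2,1)@(5, 3): e=[67,12,17] → X
    (3,1)@(7, 3): e=[57,36,3] → X
    (4,1)@(9, 3): e=[47,60,-11] → .
    (2,2)@(5, 5): e=[51,12,33] → X
    (4,2)@(9, 5): e=[31,60,5] → X
    (5,2)@(11, 5): e=[21,84,-9] → .
    (2,3)@(5, 7): e=[35,12,49] → X
    (5,3)@(11, 7): e=[5,84,7] → X
    (2,4)@(5, 9): e=[19,12,65] → X
    (4,4)@(9, 9): e=[-1,60,37] → .
  covered (13 px):
    . . X . . .
    . . X X . .
    . . X X X .
    . . X X X X
    . . X X . .
    . . X . . .
    . . . . . .
    . . . . . .
    . . . . . .
    . . . . . .
    . . . . . .
    . . . . . .
T3:
  2·area = 20
  edge (2, 14)→(0, 4): d=(-2,-10) inclusive
  edge (0, 4)→(2, 4): d=(2,0) inclusive
  edge (2, 4)→(2, 14): d=(0,10) inclusive
    (0,2)@(1, 5): e=[8,2,10] → X
    (1,2)@(3, 5): e=[28,2,-10] → .
    (0,3)@(1, 7): e=[4,6,10] → X
    (1,3)@(3, 7): e=[24,6,-10] → .
    (0,4)@(1, 9): e=[0,10,10] → X  [on edge]
    (1,4)@(3, 9): e=[20,10,-10] → .
    (0,5)@(1, 11): e=[-4,14,10] → .
    (1,9)@(3, 19): e=[0,30,-10] → .  [on edge]
  covered (3 px):
    . . . . . .
    . . . . . .
    X . . . . .
    X . . . . .
    X . . . . .
    . . . . . .
    . . . . . .
    . . . . . .
    . . . . . .
    . . . . . .
    . . . . . .
    . . . . . .

Result: "outside"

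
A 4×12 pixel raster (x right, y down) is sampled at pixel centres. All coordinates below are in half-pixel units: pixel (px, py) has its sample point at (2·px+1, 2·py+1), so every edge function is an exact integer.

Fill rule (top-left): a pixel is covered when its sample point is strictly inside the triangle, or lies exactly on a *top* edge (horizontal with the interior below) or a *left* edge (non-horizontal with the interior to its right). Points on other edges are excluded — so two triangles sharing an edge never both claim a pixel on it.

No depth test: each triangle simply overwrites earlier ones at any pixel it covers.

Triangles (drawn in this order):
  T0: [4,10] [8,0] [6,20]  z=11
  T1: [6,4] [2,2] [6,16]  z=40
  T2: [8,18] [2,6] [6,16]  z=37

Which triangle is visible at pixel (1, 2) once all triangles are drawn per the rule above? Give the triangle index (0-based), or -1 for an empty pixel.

T0:
  2·area = 60
  edge (4, 10)→(8, 0): d=(4,-10) top-left  bias=+0
  edge (8, 0)→(6, 20): d=(-2,20) right/bottom  bias=-1
  edge (6, 20)→(4, 10): d=(-2,-10) top-left  bias=+0
    (3,1)@(7, 3): e=[2,14,44] → X
    (1,2)@(3, 5): e=[-30,90,0] → .  [on edge]
    (3,2)@(7, 5): e=[10,10,40] → X
    (3,3)@(7, 7): e=[18,6,36] → X
    (2,4)@(5, 9): e=[6,42,12] → X
    (2,5)@(5, 11): e=[14,38,8] → X
    (3,5)@(7, 11): e=[34,-2,28] → .
    (2,6)@(5, 13): e=[22,34,4] → X
    (3,6)@(7, 13): e=[42,-6,24] → .
    (2,7)@(5, 15): e=[30,30,0] → X  [on edge]
    (3,7)@(7, 15): e=[50,-10,20] → .
    (2,8)@(5, 17): e=[38,26,-4] → .
  covered (8 px):
    . . . .
    . . . X
    . . . X
    . . . X
    . . X X
    . . X .
    . . X .
    . . X .
    . . . .
    . . . .
    . . . .
    . . . .
T1:
  2·area = 48  (B↔C swapped to make it positive)
  edge (6, 4)→(6, 16): d=(0,12) right/bottom  bias=-1
  edge (6, 16)→(2, 2): d=(-4,-14) top-left  bias=+0
  edge (2, 2)→(6, 4): d=(4,2) right/bottom  bias=-1
    (1,1)@(3, 3): e=[36,10,2] → X
    (2,1)@(5, 3): e=[12,38,-2] → .
    (1,2)@(3, 5): e=[36,2,10] → X
    (2,2)@(5, 5): e=[12,30,6] → X
    (3,2)@(7, 5): e=[-12,58,2] → .
    (1,3)@(3, 7): e=[36,-6,18] → .
    (2,3)@(5, 7): e=[12,22,14] → X
    (3,3)@(7, 7): e=[-12,50,10] → .
    (2,4)@(5, 9): e=[12,14,22] → X
    (3,4)@(7, 9): e=[-12,42,18] → .
    (2,5)@(5, 11): e=[12,6,30] → X
    (3,5)@(7, 11): e=[-12,34,26] → .
  covered (6 px):
    . . . .
    . X . .
    . X X .
    . . X .
    . . X .
    . . X .
    . . . .
    . . . .
    . . . .
    . . . .
    . . . .
    . . . .
T2:
  2·area = 12  (B↔C swapped to make it positive)
  edge (8, 18)→(6, 16): d=(-2,-2) top-left  bias=+0
  edge (6, 16)→(2, 6): d=(-4,-10) top-left  bias=+0
  edge (2, 6)→(8, 18): d=(6,12) right/bottom  bias=-1
    (0,5)@(1, 11): e=[0,-30,42] → .  [on edge]
    (1,6)@(3, 13): e=[0,-18,30] → .  [on edge]
    (2,6)@(5, 13): e=[4,2,6] → X
    (3,6)@(7, 13): e=[8,22,-18] → .
    (2,7)@(5, 15): e=[0,-6,18] → .  [on edge]
    (3,8)@(7, 17): e=[0,6,6] → X  [on edge]
    (3,9)@(7, 19): e=[-4,-2,18] → .
  covered (2 px):
    . . . .
    . . . .
    . . . .
    . . . .
    . . . .
    . . . .
    . . X .
    . . . .
    . . . X
    . . . .
    . . . .
    . . . .

Z-buffer (winner per pixel, '.' = empty):
  . . . .
  . 1 . 0
  . 1 1 0
  . . 1 0
  . . 1 0
  . . 1 .
  . . 2 .
  . . 0 .
  . . . 2
  . . . .
  . . . .
  . . . .

Result: 1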